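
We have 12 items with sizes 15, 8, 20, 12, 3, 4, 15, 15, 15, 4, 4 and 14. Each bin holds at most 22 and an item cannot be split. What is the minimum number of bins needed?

Total = 20 + 15 + 15 + 15 + 15 + 14 + 12 + 8 + 4 + 4 + 4 + 3 = 129.
Lower bound: ⌈129/22⌉ = 6 bins.
Also, 7 items each exceed 11, and no two of those can share a bin, so at least 7 bins are needed.
A packing using 7 bins:
  bin 1: 20 = 20
  bin 2: 15 + 4 + 3 = 22
  bin 3: 15 + 4 = 19
  bin 4: 15 + 4 = 19
  bin 5: 15 = 15
  bin 6: 14 + 8 = 22
  bin 7: 12 = 12
This matches the lower bound, so 7 is optimal.

7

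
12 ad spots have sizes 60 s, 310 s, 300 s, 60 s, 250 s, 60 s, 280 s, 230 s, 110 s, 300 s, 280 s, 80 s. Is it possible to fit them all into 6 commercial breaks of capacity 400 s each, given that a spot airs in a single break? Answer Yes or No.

Total = 2320 s; ⌈2320/400⌉ = 6.
7 ad spots each exceed half the capacity and cannot share a break, forcing at least 7 commercial breaks.
At least 7 commercial breaks are required, but only 6 are allowed.

No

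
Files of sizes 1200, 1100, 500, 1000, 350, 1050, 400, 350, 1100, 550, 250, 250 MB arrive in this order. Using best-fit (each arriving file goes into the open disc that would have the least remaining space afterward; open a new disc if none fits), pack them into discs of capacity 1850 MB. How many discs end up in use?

5

  1200 → disc 1 (new)  [load 1200/1850]
  1100 → disc 2 (new)  [load 1100/1850]
  500 → disc 1  [load 1700/1850]
  1000 → disc 3 (new)  [load 1000/1850]
  350 → disc 2  [load 1450/1850]
  1050 → disc 4 (new)  [load 1050/1850]
  400 → disc 2  [load 1850/1850]
  350 → disc 4  [load 1400/1850]
  1100 → disc 5 (new)  [load 1100/1850]
  550 → disc 5  [load 1650/1850]
  250 → disc 4  [load 1650/1850]
  250 → disc 3  [load 1250/1850]
5 discs opened.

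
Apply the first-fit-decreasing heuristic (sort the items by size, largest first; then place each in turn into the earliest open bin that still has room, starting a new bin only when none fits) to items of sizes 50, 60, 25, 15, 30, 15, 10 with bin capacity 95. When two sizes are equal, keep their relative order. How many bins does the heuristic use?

Sorted descending: 60, 50, 30, 25, 15, 15, 10.
  60 → bin 1 (new)  [load 60/95]
  50 → bin 2 (new)  [load 50/95]
  30 → bin 1  [load 90/95]
  25 → bin 2  [load 75/95]
  15 → bin 2  [load 90/95]
  15 → bin 3 (new)  [load 15/95]
  10 → bin 3  [load 25/95]
3 bins opened.

3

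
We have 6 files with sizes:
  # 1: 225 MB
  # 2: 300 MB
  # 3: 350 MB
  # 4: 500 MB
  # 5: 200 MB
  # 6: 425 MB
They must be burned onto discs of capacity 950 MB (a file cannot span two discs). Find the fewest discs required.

3

Total = 500 + 425 + 350 + 300 + 225 + 200 = 2000 MB.
Lower bound: ⌈2000/950⌉ = 3 discs.
A packing using 3 discs:
  disc 1: 500 + 425 = 925
  disc 2: 350 + 300 + 225 = 875
  disc 3: 200 = 200
This matches the lower bound, so 3 is optimal.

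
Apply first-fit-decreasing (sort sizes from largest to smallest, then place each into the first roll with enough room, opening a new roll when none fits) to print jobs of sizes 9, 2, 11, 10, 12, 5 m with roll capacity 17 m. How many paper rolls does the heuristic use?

Sorted descending: 12, 11, 10, 9, 5, 2.
  12 → roll 1 (new)  [load 12/17]
  11 → roll 2 (new)  [load 11/17]
  10 → roll 3 (new)  [load 10/17]
  9 → roll 4 (new)  [load 9/17]
  5 → roll 1  [load 17/17]
  2 → roll 2  [load 13/17]
4 paper rolls opened.

4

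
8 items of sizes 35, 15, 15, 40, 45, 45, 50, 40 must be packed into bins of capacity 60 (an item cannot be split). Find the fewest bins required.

6

Total = 50 + 45 + 45 + 40 + 40 + 35 + 15 + 15 = 285.
Lower bound: ⌈285/60⌉ = 5 bins.
Also, 6 items each exceed 30, and no two of those can share a bin, so at least 6 bins are needed.
A packing using 6 bins:
  bin 1: 50 = 50
  bin 2: 45 + 15 = 60
  bin 3: 45 + 15 = 60
  bin 4: 40 = 40
  bin 5: 40 = 40
  bin 6: 35 = 35
This matches the lower bound, so 6 is optimal.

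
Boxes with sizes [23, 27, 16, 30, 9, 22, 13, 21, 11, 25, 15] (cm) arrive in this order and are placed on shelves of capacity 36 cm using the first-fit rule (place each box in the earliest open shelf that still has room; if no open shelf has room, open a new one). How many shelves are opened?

7

  23 → shelf 1 (new)  [load 23/36]
  27 → shelf 2 (new)  [load 27/36]
  16 → shelf 3 (new)  [load 16/36]
  30 → shelf 4 (new)  [load 30/36]
  9 → shelf 1  [load 32/36]
  22 → shelf 5 (new)  [load 22/36]
  13 → shelf 3  [load 29/36]
  21 → shelf 6 (new)  [load 21/36]
  11 → shelf 5  [load 33/36]
  25 → shelf 7 (new)  [load 25/36]
  15 → shelf 6  [load 36/36]
7 shelves opened.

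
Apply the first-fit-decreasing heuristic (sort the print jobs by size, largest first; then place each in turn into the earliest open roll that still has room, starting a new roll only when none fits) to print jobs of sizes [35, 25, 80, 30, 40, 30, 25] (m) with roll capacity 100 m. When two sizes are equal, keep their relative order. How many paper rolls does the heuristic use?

3

Sorted descending: 80, 40, 35, 30, 30, 25, 25.
  80 → roll 1 (new)  [load 80/100]
  40 → roll 2 (new)  [load 40/100]
  35 → roll 2  [load 75/100]
  30 → roll 3 (new)  [load 30/100]
  30 → roll 3  [load 60/100]
  25 → roll 2  [load 100/100]
  25 → roll 3  [load 85/100]
3 paper rolls opened.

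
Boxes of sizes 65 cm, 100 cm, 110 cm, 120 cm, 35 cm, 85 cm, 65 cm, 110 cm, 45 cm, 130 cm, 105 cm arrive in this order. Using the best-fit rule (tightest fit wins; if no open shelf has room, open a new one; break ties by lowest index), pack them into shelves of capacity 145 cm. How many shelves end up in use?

  65 → shelf 1 (new)  [load 65/145]
  100 → shelf 2 (new)  [load 100/145]
  110 → shelf 3 (new)  [load 110/145]
  120 → shelf 4 (new)  [load 120/145]
  35 → shelf 3  [load 145/145]
  85 → shelf 5 (new)  [load 85/145]
  65 → shelf 1  [load 130/145]
  110 → shelf 6 (new)  [load 110/145]
  45 → shelf 2  [load 145/145]
  130 → shelf 7 (new)  [load 130/145]
  105 → shelf 8 (new)  [load 105/145]
8 shelves opened.

8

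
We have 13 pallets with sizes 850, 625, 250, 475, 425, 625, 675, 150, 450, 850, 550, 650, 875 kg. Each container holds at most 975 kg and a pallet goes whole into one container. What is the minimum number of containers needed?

9

Total = 875 + 850 + 850 + 675 + 650 + 625 + 625 + 550 + 475 + 450 + 425 + 250 + 150 = 7450 kg.
Lower bound: ⌈7450/975⌉ = 8 containers.
A packing using 9 containers:
  container 1: 875 = 875
  container 2: 850 = 850
  container 3: 850 = 850
  container 4: 675 + 250 = 925
  container 5: 650 + 150 = 800
  container 6: 625 = 625
  container 7: 625 = 625
  container 8: 550 + 425 = 975
  container 9: 475 + 450 = 925
No arrangement into 8 containers stays within capacity, so 9 is optimal.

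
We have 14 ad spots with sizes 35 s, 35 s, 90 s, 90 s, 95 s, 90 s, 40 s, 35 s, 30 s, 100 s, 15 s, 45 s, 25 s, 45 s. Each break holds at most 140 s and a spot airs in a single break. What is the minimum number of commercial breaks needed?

Total = 100 + 95 + 90 + 90 + 90 + 45 + 45 + 40 + 35 + 35 + 35 + 30 + 25 + 15 = 770 s.
Lower bound: ⌈770/140⌉ = 6 commercial breaks.
A packing using 6 commercial breaks:
  break 1: 100 + 40 = 140
  break 2: 95 + 45 = 140
  break 3: 90 + 45 = 135
  break 4: 90 + 35 + 15 = 140
  break 5: 90 + 35 = 125
  break 6: 35 + 30 + 25 = 90
This matches the lower bound, so 6 is optimal.

6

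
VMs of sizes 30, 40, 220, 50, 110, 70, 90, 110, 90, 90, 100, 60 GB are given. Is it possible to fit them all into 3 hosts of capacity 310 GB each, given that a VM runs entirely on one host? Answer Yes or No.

No

Total = 1060 GB; ⌈1060/310⌉ = 4.
At least 4 hosts are required, but only 3 are allowed.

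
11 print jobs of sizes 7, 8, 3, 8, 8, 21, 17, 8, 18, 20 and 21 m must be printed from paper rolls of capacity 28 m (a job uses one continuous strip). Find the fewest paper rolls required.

6

Total = 21 + 21 + 20 + 18 + 17 + 8 + 8 + 8 + 8 + 7 + 3 = 139 m.
Lower bound: ⌈139/28⌉ = 5 paper rolls.
A packing using 6 paper rolls:
  roll 1: 21 + 7 = 28
  roll 2: 21 + 3 = 24
  roll 3: 20 + 8 = 28
  roll 4: 18 + 8 = 26
  roll 5: 17 + 8 = 25
  roll 6: 8 = 8
No arrangement into 5 paper rolls stays within capacity, so 6 is optimal.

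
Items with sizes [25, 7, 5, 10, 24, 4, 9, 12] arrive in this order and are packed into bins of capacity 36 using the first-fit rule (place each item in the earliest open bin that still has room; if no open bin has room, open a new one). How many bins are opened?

3

  25 → bin 1 (new)  [load 25/36]
  7 → bin 1  [load 32/36]
  5 → bin 2 (new)  [load 5/36]
  10 → bin 2  [load 15/36]
  24 → bin 3 (new)  [load 24/36]
  4 → bin 1  [load 36/36]
  9 → bin 2  [load 24/36]
  12 → bin 2  [load 36/36]
3 bins opened.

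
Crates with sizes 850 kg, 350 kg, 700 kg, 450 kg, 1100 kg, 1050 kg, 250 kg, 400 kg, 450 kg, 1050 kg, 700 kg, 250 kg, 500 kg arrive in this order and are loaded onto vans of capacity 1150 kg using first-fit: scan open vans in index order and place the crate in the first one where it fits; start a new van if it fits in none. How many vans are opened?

  850 → van 1 (new)  [load 850/1150]
  350 → van 2 (new)  [load 350/1150]
  700 → van 2  [load 1050/1150]
  450 → van 3 (new)  [load 450/1150]
  1100 → van 4 (new)  [load 1100/1150]
  1050 → van 5 (new)  [load 1050/1150]
  250 → van 1  [load 1100/1150]
  400 → van 3  [load 850/1150]
  450 → van 6 (new)  [load 450/1150]
  1050 → van 7 (new)  [load 1050/1150]
  700 → van 6  [load 1150/1150]
  250 → van 3  [load 1100/1150]
  500 → van 8 (new)  [load 500/1150]
8 vans opened.

8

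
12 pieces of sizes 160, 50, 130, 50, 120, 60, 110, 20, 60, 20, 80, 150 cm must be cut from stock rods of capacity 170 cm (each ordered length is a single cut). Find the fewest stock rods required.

Total = 160 + 150 + 130 + 120 + 110 + 80 + 60 + 60 + 50 + 50 + 20 + 20 = 1010 cm.
Lower bound: ⌈1010/170⌉ = 6 stock rods.
A packing using 7 stock rods:
  stock rod 1: 160 = 160
  stock rod 2: 150 + 20 = 170
  stock rod 3: 130 + 20 = 150
  stock rod 4: 120 + 50 = 170
  stock rod 5: 110 + 60 = 170
  stock rod 6: 80 + 60 = 140
  stock rod 7: 50 = 50
No arrangement into 6 stock rods stays within capacity, so 7 is optimal.

7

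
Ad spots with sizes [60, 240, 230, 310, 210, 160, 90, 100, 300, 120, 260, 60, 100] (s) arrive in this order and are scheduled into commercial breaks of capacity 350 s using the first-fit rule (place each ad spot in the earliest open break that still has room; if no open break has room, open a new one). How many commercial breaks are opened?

  60 → break 1 (new)  [load 60/350]
  240 → break 1  [load 300/350]
  230 → break 2 (new)  [load 230/350]
  310 → break 3 (new)  [load 310/350]
  210 → break 4 (new)  [load 210/350]
  160 → break 5 (new)  [load 160/350]
  90 → break 2  [load 320/350]
  100 → break 4  [load 310/350]
  300 → break 6 (new)  [load 300/350]
  120 → break 5  [load 280/350]
  260 → break 7 (new)  [load 260/350]
  60 → break 5  [load 340/350]
  100 → break 8 (new)  [load 100/350]
8 commercial breaks opened.

8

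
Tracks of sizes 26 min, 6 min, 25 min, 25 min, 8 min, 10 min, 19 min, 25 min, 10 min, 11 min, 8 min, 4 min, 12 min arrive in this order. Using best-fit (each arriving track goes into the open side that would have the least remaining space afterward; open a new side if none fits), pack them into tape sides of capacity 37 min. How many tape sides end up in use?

  26 → side 1 (new)  [load 26/37]
  6 → side 1  [load 32/37]
  25 → side 2 (new)  [load 25/37]
  25 → side 3 (new)  [load 25/37]
  8 → side 2  [load 33/37]
  10 → side 3  [load 35/37]
  19 → side 4 (new)  [load 19/37]
  25 → side 5 (new)  [load 25/37]
  10 → side 5  [load 35/37]
  11 → side 4  [load 30/37]
  8 → side 6 (new)  [load 8/37]
  4 → side 2  [load 37/37]
  12 → side 6  [load 20/37]
6 tape sides opened.

6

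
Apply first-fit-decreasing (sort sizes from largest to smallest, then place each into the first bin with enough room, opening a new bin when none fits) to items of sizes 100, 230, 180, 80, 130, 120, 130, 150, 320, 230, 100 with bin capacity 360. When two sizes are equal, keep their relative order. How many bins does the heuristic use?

6

Sorted descending: 320, 230, 230, 180, 150, 130, 130, 120, 100, 100, 80.
  320 → bin 1 (new)  [load 320/360]
  230 → bin 2 (new)  [load 230/360]
  230 → bin 3 (new)  [load 230/360]
  180 → bin 4 (new)  [load 180/360]
  150 → bin 4  [load 330/360]
  130 → bin 2  [load 360/360]
  130 → bin 3  [load 360/360]
  120 → bin 5 (new)  [load 120/360]
  100 → bin 5  [load 220/360]
  100 → bin 5  [load 320/360]
  80 → bin 6 (new)  [load 80/360]
6 bins opened.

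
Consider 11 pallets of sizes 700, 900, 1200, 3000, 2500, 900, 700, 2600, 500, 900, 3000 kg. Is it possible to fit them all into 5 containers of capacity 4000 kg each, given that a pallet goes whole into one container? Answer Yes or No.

A valid assignment using 5 containers:
  container 1: 3000 + 900 = 3900
  container 2: 3000 + 900 = 3900
  container 3: 2600 + 1200 = 3800
  container 4: 2500 + 900 + 500 = 3900
  container 5: 700 + 700 = 1400
Every load is within 4000 kg, so 5 containers suffice.

Yes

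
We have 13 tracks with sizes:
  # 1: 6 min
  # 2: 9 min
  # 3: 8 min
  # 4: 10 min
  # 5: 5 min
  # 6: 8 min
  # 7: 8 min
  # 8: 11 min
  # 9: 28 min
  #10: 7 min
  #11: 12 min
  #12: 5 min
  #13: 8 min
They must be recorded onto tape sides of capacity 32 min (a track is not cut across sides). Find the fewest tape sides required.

Total = 28 + 12 + 11 + 10 + 9 + 8 + 8 + 8 + 8 + 7 + 6 + 5 + 5 = 125 min.
Lower bound: ⌈125/32⌉ = 4 tape sides.
A packing using 5 tape sides:
  side 1: 28 = 28
  side 2: 12 + 11 + 9 = 32
  side 3: 10 + 8 + 8 + 6 = 32
  side 4: 8 + 8 + 7 + 5 = 28
  side 5: 5 = 5
No arrangement into 4 tape sides stays within capacity, so 5 is optimal.

5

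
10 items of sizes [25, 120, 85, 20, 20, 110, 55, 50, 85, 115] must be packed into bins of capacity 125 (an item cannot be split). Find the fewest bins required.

Total = 120 + 115 + 110 + 85 + 85 + 55 + 50 + 25 + 20 + 20 = 685.
Lower bound: ⌈685/125⌉ = 6 bins.
A packing using 6 bins:
  bin 1: 120 = 120
  bin 2: 115 = 115
  bin 3: 110 = 110
  bin 4: 85 + 25 = 110
  bin 5: 85 + 20 + 20 = 125
  bin 6: 55 + 50 = 105
This matches the lower bound, so 6 is optimal.

6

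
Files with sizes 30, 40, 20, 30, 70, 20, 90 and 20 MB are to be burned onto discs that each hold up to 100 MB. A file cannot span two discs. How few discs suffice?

4

Total = 90 + 70 + 40 + 30 + 30 + 20 + 20 + 20 = 320 MB.
Lower bound: ⌈320/100⌉ = 4 discs.
A packing using 4 discs:
  disc 1: 90 = 90
  disc 2: 70 + 30 = 100
  disc 3: 40 + 30 + 20 = 90
  disc 4: 20 + 20 = 40
This matches the lower bound, so 4 is optimal.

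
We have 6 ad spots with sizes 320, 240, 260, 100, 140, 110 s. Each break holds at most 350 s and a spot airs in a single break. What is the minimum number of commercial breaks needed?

4

Total = 320 + 260 + 240 + 140 + 110 + 100 = 1170 s.
Lower bound: ⌈1170/350⌉ = 4 commercial breaks.
A packing using 4 commercial breaks:
  break 1: 320 = 320
  break 2: 260 = 260
  break 3: 240 + 110 = 350
  break 4: 140 + 100 = 240
This matches the lower bound, so 4 is optimal.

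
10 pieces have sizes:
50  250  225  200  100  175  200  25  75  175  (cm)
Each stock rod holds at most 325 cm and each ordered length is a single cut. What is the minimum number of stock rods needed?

6

Total = 250 + 225 + 200 + 200 + 175 + 175 + 100 + 75 + 50 + 25 = 1475 cm.
Lower bound: ⌈1475/325⌉ = 5 stock rods.
Also, 6 pieces each exceed 325/2 cm, and no two of those can share a stock rod, so at least 6 stock rods are needed.
A packing using 6 stock rods:
  stock rod 1: 250 + 75 = 325
  stock rod 2: 225 + 100 = 325
  stock rod 3: 200 + 50 + 25 = 275
  stock rod 4: 200 = 200
  stock rod 5: 175 = 175
  stock rod 6: 175 = 175
This matches the lower bound, so 6 is optimal.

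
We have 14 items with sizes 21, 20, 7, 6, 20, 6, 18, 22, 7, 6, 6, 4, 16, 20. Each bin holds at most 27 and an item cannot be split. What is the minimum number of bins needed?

Total = 22 + 21 + 20 + 20 + 20 + 18 + 16 + 7 + 7 + 6 + 6 + 6 + 6 + 4 = 179.
Lower bound: ⌈179/27⌉ = 7 bins.
A packing using 7 bins:
  bin 1: 22 + 4 = 26
  bin 2: 21 + 6 = 27
  bin 3: 20 + 7 = 27
  bin 4: 20 + 7 = 27
  bin 5: 20 + 6 = 26
  bin 6: 18 + 6 = 24
  bin 7: 16 + 6 = 22
This matches the lower bound, so 7 is optimal.

7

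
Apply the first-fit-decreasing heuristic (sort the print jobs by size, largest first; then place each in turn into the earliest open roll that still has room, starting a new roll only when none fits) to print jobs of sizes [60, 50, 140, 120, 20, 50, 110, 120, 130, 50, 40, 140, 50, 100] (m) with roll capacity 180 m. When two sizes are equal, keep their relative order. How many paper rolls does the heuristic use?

Sorted descending: 140, 140, 130, 120, 120, 110, 100, 60, 50, 50, 50, 50, 40, 20.
  140 → roll 1 (new)  [load 140/180]
  140 → roll 2 (new)  [load 140/180]
  130 → roll 3 (new)  [load 130/180]
  120 → roll 4 (new)  [load 120/180]
  120 → roll 5 (new)  [load 120/180]
  110 → roll 6 (new)  [load 110/180]
  100 → roll 7 (new)  [load 100/180]
  60 → roll 4  [load 180/180]
  50 → roll 3  [load 180/180]
  50 → roll 5  [load 170/180]
  50 → roll 6  [load 160/180]
  50 → roll 7  [load 150/180]
  40 → roll 1  [load 180/180]
  20 → roll 2  [load 160/180]
7 paper rolls opened.

7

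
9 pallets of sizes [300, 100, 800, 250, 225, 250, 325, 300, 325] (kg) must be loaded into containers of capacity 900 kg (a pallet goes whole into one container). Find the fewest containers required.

4

Total = 800 + 325 + 325 + 300 + 300 + 250 + 250 + 225 + 100 = 2875 kg.
Lower bound: ⌈2875/900⌉ = 4 containers.
A packing using 4 containers:
  container 1: 800 + 100 = 900
  container 2: 325 + 325 + 250 = 900
  container 3: 300 + 300 + 250 = 850
  container 4: 225 = 225
This matches the lower bound, so 4 is optimal.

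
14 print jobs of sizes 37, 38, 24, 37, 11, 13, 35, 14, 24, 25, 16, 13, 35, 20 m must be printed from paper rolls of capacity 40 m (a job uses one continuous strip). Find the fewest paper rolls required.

Total = 38 + 37 + 37 + 35 + 35 + 25 + 24 + 24 + 20 + 16 + 14 + 13 + 13 + 11 = 342 m.
Lower bound: ⌈342/40⌉ = 9 paper rolls.
A packing using 10 paper rolls:
  roll 1: 38 = 38
  roll 2: 37 = 37
  roll 3: 37 = 37
  roll 4: 35 = 35
  roll 5: 35 = 35
  roll 6: 25 + 14 = 39
  roll 7: 24 + 16 = 40
  roll 8: 24 + 13 = 37
  roll 9: 20 + 13 = 33
  roll 10: 11 = 11
No arrangement into 9 paper rolls stays within capacity, so 10 is optimal.

10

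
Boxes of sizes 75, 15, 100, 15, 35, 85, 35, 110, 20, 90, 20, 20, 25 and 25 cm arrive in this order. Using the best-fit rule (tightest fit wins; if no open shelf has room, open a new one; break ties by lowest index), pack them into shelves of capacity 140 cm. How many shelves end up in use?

5

  75 → shelf 1 (new)  [load 75/140]
  15 → shelf 1  [load 90/140]
  100 → shelf 2 (new)  [load 100/140]
  15 → shelf 2  [load 115/140]
  35 → shelf 1  [load 125/140]
  85 → shelf 3 (new)  [load 85/140]
  35 → shelf 3  [load 120/140]
  110 → shelf 4 (new)  [load 110/140]
  20 → shelf 3  [load 140/140]
  90 → shelf 5 (new)  [load 90/140]
  20 → shelf 2  [load 135/140]
  20 → shelf 4  [load 130/140]
  25 → shelf 5  [load 115/140]
  25 → shelf 5  [load 140/140]
5 shelves opened.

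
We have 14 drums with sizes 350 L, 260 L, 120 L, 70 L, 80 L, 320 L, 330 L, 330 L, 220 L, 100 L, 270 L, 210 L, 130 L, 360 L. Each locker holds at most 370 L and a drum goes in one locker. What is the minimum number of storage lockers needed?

Total = 360 + 350 + 330 + 330 + 320 + 270 + 260 + 220 + 210 + 130 + 120 + 100 + 80 + 70 = 3150 L.
Lower bound: ⌈3150/370⌉ = 9 storage lockers.
A packing using 10 storage lockers:
  locker 1: 360 = 360
  locker 2: 350 = 350
  locker 3: 330 = 330
  locker 4: 330 = 330
  locker 5: 320 = 320
  locker 6: 270 + 100 = 370
  locker 7: 260 + 80 = 340
  locker 8: 220 + 130 = 350
  locker 9: 210 + 120 = 330
  locker 10: 70 = 70
No arrangement into 9 storage lockers stays within capacity, so 10 is optimal.

10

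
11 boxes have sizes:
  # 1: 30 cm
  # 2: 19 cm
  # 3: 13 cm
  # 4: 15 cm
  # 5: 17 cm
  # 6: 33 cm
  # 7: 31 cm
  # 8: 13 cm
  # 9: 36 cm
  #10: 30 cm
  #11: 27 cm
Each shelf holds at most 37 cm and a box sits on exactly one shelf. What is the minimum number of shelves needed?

9

Total = 36 + 33 + 31 + 30 + 30 + 27 + 19 + 17 + 15 + 13 + 13 = 264 cm.
Lower bound: ⌈264/37⌉ = 8 shelves.
A packing using 9 shelves:
  shelf 1: 36 = 36
  shelf 2: 33 = 33
  shelf 3: 31 = 31
  shelf 4: 30 = 30
  shelf 5: 30 = 30
  shelf 6: 27 = 27
  shelf 7: 19 + 17 = 36
  shelf 8: 15 + 13 = 28
  shelf 9: 13 = 13
No arrangement into 8 shelves stays within capacity, so 9 is optimal.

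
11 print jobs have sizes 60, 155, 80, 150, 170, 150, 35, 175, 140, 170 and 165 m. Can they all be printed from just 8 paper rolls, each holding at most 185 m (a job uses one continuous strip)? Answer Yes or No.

No

Total = 1450 m; ⌈1450/185⌉ = 8.
The bound of 8 does not rule out 8, but exhaustive search shows no assignment into 8 paper rolls of capacity 185 m exists — the minimum is 9.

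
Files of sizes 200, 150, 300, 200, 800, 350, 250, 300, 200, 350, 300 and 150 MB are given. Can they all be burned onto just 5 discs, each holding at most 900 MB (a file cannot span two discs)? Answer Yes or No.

Yes

A valid assignment using 5 discs:
  disc 1: 800 = 800
  disc 2: 350 + 350 + 200 = 900
  disc 3: 300 + 300 + 300 = 900
  disc 4: 250 + 200 + 200 + 150 = 800
  disc 5: 150 = 150
Every load is within 900 MB, so 5 discs suffice.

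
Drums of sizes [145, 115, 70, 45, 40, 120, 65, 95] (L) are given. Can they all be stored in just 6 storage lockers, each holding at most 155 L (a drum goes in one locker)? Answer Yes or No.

A valid assignment using 5 storage lockers:
  locker 1: 145 = 145
  locker 2: 120 = 120
  locker 3: 115 + 40 = 155
  locker 4: 95 + 45 = 140
  locker 5: 70 + 65 = 135
That uses only 5 ≤ 6, so 6 storage lockers are enough.

Yes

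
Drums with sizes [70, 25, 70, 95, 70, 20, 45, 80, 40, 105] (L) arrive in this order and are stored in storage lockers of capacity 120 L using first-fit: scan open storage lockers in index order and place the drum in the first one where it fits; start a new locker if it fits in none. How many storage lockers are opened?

  70 → locker 1 (new)  [load 70/120]
  25 → locker 1  [load 95/120]
  70 → locker 2 (new)  [load 70/120]
  95 → locker 3 (new)  [load 95/120]
  70 → locker 4 (new)  [load 70/120]
  20 → locker 1  [load 115/120]
  45 → locker 2  [load 115/120]
  80 → locker 5 (new)  [load 80/120]
  40 → locker 4  [load 110/120]
  105 → locker 6 (new)  [load 105/120]
6 storage lockers opened.

6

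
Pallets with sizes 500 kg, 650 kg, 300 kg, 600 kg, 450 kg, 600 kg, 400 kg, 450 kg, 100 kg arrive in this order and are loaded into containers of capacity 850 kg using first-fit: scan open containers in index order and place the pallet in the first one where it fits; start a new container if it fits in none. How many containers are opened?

  500 → container 1 (new)  [load 500/850]
  650 → container 2 (new)  [load 650/850]
  300 → container 1  [load 800/850]
  600 → container 3 (new)  [load 600/850]
  450 → container 4 (new)  [load 450/850]
  600 → container 5 (new)  [load 600/850]
  400 → container 4  [load 850/850]
  450 → container 6 (new)  [load 450/850]
  100 → container 2  [load 750/850]
6 containers opened.

6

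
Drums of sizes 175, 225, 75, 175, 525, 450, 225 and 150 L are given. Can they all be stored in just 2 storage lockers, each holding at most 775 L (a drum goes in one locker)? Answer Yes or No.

No

Total = 2000 L; ⌈2000/775⌉ = 3.
At least 3 storage lockers are required, but only 2 are allowed.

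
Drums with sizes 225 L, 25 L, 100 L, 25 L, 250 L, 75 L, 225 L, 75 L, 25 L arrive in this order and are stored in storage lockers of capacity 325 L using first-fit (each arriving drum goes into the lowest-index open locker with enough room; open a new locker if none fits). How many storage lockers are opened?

4

  225 → locker 1 (new)  [load 225/325]
  25 → locker 1  [load 250/325]
  100 → locker 2 (new)  [load 100/325]
  25 → locker 1  [load 275/325]
  250 → locker 3 (new)  [load 250/325]
  75 → locker 2  [load 175/325]
  225 → locker 4 (new)  [load 225/325]
  75 → locker 2  [load 250/325]
  25 → locker 1  [load 300/325]
4 storage lockers opened.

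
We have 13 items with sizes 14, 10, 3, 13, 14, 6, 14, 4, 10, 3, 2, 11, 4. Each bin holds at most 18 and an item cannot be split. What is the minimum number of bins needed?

7

Total = 14 + 14 + 14 + 13 + 11 + 10 + 10 + 6 + 4 + 4 + 3 + 3 + 2 = 108.
Lower bound: ⌈108/18⌉ = 6 bins.
Also, 7 items each exceed 9, and no two of those can share a bin, so at least 7 bins are needed.
A packing using 7 bins:
  bin 1: 14 + 4 = 18
  bin 2: 14 + 4 = 18
  bin 3: 14 + 3 = 17
  bin 4: 13 + 3 + 2 = 18
  bin 5: 11 + 6 = 17
  bin 6: 10 = 10
  bin 7: 10 = 10
This matches the lower bound, so 7 is optimal.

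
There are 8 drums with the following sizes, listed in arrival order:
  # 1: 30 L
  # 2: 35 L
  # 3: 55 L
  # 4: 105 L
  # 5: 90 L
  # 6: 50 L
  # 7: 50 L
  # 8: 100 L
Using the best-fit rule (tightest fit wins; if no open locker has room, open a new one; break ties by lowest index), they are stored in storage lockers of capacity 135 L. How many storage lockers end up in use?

  30 → locker 1 (new)  [load 30/135]
  35 → locker 1  [load 65/135]
  55 → locker 1  [load 120/135]
  105 → locker 2 (new)  [load 105/135]
  90 → locker 3 (new)  [load 90/135]
  50 → locker 4 (new)  [load 50/135]
  50 → locker 4  [load 100/135]
  100 → locker 5 (new)  [load 100/135]
5 storage lockers opened.

5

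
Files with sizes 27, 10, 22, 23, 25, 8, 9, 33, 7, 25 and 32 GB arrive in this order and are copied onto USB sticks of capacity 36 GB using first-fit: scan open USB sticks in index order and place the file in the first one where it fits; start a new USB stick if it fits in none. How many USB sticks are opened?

  27 → USB stick 1 (new)  [load 27/36]
  10 → USB stick 2 (new)  [load 10/36]
  22 → USB stick 2  [load 32/36]
  23 → USB stick 3 (new)  [load 23/36]
  25 → USB stick 4 (new)  [load 25/36]
  8 → USB stick 1  [load 35/36]
  9 → USB stick 3  [load 32/36]
  33 → USB stick 5 (new)  [load 33/36]
  7 → USB stick 4  [load 32/36]
  25 → USB stick 6 (new)  [load 25/36]
  32 → USB stick 7 (new)  [load 32/36]
7 USB sticks opened.

7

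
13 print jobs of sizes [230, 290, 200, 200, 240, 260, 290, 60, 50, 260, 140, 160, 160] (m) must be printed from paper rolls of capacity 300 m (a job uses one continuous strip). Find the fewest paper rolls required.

10

Total = 290 + 290 + 260 + 260 + 240 + 230 + 200 + 200 + 160 + 160 + 140 + 60 + 50 = 2540 m.
Lower bound: ⌈2540/300⌉ = 9 paper rolls.
Also, 10 print jobs each exceed 150 m, and no two of those can share a roll, so at least 10 paper rolls are needed.
A packing using 10 paper rolls:
  roll 1: 290 = 290
  roll 2: 290 = 290
  roll 3: 260 = 260
  roll 4: 260 = 260
  roll 5: 240 + 60 = 300
  roll 6: 230 + 50 = 280
  roll 7: 200 = 200
  roll 8: 200 = 200
  roll 9: 160 + 140 = 300
  roll 10: 160 = 160
This matches the lower bound, so 10 is optimal.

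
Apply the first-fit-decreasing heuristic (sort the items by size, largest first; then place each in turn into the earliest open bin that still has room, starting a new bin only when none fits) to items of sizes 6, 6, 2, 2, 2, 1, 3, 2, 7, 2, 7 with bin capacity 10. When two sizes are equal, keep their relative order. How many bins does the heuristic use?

4

Sorted descending: 7, 7, 6, 6, 3, 2, 2, 2, 2, 2, 1.
  7 → bin 1 (new)  [load 7/10]
  7 → bin 2 (new)  [load 7/10]
  6 → bin 3 (new)  [load 6/10]
  6 → bin 4 (new)  [load 6/10]
  3 → bin 1  [load 10/10]
  2 → bin 2  [load 9/10]
  2 → bin 3  [load 8/10]
  2 → bin 3  [load 10/10]
  2 → bin 4  [load 8/10]
  2 → bin 4  [load 10/10]
  1 → bin 2  [load 10/10]
4 bins opened.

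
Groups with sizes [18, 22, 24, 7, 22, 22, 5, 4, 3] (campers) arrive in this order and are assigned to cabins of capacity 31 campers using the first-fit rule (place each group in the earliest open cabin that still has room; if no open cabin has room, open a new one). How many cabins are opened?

  18 → cabin 1 (new)  [load 18/31]
  22 → cabin 2 (new)  [load 22/31]
  24 → cabin 3 (new)  [load 24/31]
  7 → cabin 1  [load 25/31]
  22 → cabin 4 (new)  [load 22/31]
  22 → cabin 5 (new)  [load 22/31]
  5 → cabin 1  [load 30/31]
  4 → cabin 2  [load 26/31]
  3 → cabin 2  [load 29/31]
5 cabins opened.

5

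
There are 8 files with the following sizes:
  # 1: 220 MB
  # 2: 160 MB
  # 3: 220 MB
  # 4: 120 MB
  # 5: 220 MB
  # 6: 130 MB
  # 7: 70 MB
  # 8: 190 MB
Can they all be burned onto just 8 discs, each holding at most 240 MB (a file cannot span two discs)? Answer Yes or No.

Yes

A valid assignment using 7 discs:
  disc 1: 220 = 220
  disc 2: 220 = 220
  disc 3: 220 = 220
  disc 4: 190 = 190
  disc 5: 160 + 70 = 230
  disc 6: 130 = 130
  disc 7: 120 = 120
That uses only 7 ≤ 8, so 8 discs are enough.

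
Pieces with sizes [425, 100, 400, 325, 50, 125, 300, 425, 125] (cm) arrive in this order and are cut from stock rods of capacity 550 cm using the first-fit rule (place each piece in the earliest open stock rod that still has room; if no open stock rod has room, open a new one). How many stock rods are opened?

  425 → stock rod 1 (new)  [load 425/550]
  100 → stock rod 1  [load 525/550]
  400 → stock rod 2 (new)  [load 400/550]
  325 → stock rod 3 (new)  [load 325/550]
  50 → stock rod 2  [load 450/550]
  125 → stock rod 3  [load 450/550]
  300 → stock rod 4 (new)  [load 300/550]
  425 → stock rod 5 (new)  [load 425/550]
  125 → stock rod 4  [load 425/550]
5 stock rods opened.

5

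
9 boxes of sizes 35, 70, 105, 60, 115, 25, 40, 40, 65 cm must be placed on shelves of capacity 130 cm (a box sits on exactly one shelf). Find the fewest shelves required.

Total = 115 + 105 + 70 + 65 + 60 + 40 + 40 + 35 + 25 = 555 cm.
Lower bound: ⌈555/130⌉ = 5 shelves.
A packing using 5 shelves:
  shelf 1: 115 = 115
  shelf 2: 105 + 25 = 130
  shelf 3: 70 + 60 = 130
  shelf 4: 65 + 40 = 105
  shelf 5: 40 + 35 = 75
This matches the lower bound, so 5 is optimal.

5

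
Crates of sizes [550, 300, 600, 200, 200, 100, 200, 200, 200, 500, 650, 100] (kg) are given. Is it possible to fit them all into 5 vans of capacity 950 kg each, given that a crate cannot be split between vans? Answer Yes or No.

A valid assignment using 5 vans:
  van 1: 650 + 300 = 950
  van 2: 600 + 200 + 100 = 900
  van 3: 550 + 200 + 200 = 950
  van 4: 500 + 200 + 200 = 900
  van 5: 100 = 100
Every load is within 950 kg, so 5 vans suffice.

Yes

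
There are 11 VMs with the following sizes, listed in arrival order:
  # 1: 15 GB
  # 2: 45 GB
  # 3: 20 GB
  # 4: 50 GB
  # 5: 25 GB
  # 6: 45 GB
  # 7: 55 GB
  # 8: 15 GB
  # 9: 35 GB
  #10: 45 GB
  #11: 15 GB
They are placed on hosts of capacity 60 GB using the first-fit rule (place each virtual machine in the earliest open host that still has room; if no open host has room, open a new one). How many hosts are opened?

7

  15 → host 1 (new)  [load 15/60]
  45 → host 1  [load 60/60]
  20 → host 2 (new)  [load 20/60]
  50 → host 3 (new)  [load 50/60]
  25 → host 2  [load 45/60]
  45 → host 4 (new)  [load 45/60]
  55 → host 5 (new)  [load 55/60]
  15 → host 2  [load 60/60]
  35 → host 6 (new)  [load 35/60]
  45 → host 7 (new)  [load 45/60]
  15 → host 4  [load 60/60]
7 hosts opened.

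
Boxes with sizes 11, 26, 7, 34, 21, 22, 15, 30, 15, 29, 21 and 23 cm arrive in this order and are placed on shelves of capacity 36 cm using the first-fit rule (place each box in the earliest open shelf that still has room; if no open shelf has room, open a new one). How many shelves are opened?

  11 → shelf 1 (new)  [load 11/36]
  26 → shelf 2 (new)  [load 26/36]
  7 → shelf 1  [load 18/36]
  34 → shelf 3 (new)  [load 34/36]
  21 → shelf 4 (new)  [load 21/36]
  22 → shelf 5 (new)  [load 22/36]
  15 → shelf 1  [load 33/36]
  30 → shelf 6 (new)  [load 30/36]
  15 → shelf 4  [load 36/36]
  29 → shelf 7 (new)  [load 29/36]
  21 → shelf 8 (new)  [load 21/36]
  23 → shelf 9 (new)  [load 23/36]
9 shelves opened.

9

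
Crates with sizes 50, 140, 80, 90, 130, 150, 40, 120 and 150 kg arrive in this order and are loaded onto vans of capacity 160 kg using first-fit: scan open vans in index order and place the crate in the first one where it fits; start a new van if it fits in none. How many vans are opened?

  50 → van 1 (new)  [load 50/160]
  140 → van 2 (new)  [load 140/160]
  80 → van 1  [load 130/160]
  90 → van 3 (new)  [load 90/160]
  130 → van 4 (new)  [load 130/160]
  150 → van 5 (new)  [load 150/160]
  40 → van 3  [load 130/160]
  120 → van 6 (new)  [load 120/160]
  150 → van 7 (new)  [load 150/160]
7 vans opened.

7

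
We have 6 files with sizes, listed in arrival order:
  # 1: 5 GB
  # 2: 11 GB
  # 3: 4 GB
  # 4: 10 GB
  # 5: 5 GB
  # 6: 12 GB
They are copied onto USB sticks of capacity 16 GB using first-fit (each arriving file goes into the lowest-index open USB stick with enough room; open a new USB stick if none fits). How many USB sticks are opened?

4

  5 → USB stick 1 (new)  [load 5/16]
  11 → USB stick 1  [load 16/16]
  4 → USB stick 2 (new)  [load 4/16]
  10 → USB stick 2  [load 14/16]
  5 → USB stick 3 (new)  [load 5/16]
  12 → USB stick 4 (new)  [load 12/16]
4 USB sticks opened.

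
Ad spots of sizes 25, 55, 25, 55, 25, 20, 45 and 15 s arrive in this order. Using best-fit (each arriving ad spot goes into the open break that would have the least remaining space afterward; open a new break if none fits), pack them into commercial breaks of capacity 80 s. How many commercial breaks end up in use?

4

  25 → break 1 (new)  [load 25/80]
  55 → break 1  [load 80/80]
  25 → break 2 (new)  [load 25/80]
  55 → break 2  [load 80/80]
  25 → break 3 (new)  [load 25/80]
  20 → break 3  [load 45/80]
  45 → break 4 (new)  [load 45/80]
  15 → break 3  [load 60/80]
4 commercial breaks opened.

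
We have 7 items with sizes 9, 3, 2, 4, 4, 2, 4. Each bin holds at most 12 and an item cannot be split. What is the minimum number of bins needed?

Total = 9 + 4 + 4 + 4 + 3 + 2 + 2 = 28.
Lower bound: ⌈28/12⌉ = 3 bins.
A packing using 3 bins:
  bin 1: 9 + 3 = 12
  bin 2: 4 + 4 + 4 = 12
  bin 3: 2 + 2 = 4
This matches the lower bound, so 3 is optimal.

3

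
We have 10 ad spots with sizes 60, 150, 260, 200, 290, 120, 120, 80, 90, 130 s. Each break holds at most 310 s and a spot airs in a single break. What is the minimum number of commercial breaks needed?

Total = 290 + 260 + 200 + 150 + 130 + 120 + 120 + 90 + 80 + 60 = 1500 s.
Lower bound: ⌈1500/310⌉ = 5 commercial breaks.
A packing using 6 commercial breaks:
  break 1: 290 = 290
  break 2: 260 = 260
  break 3: 200 + 90 = 290
  break 4: 150 + 130 = 280
  break 5: 120 + 120 + 60 = 300
  break 6: 80 = 80
No arrangement into 5 commercial breaks stays within capacity, so 6 is optimal.

6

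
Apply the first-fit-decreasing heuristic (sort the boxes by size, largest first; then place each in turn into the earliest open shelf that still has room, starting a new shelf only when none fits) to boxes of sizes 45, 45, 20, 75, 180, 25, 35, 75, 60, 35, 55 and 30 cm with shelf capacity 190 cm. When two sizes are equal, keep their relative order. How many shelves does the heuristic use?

4

Sorted descending: 180, 75, 75, 60, 55, 45, 45, 35, 35, 30, 25, 20.
  180 → shelf 1 (new)  [load 180/190]
  75 → shelf 2 (new)  [load 75/190]
  75 → shelf 2  [load 150/190]
  60 → shelf 3 (new)  [load 60/190]
  55 → shelf 3  [load 115/190]
  45 → shelf 3  [load 160/190]
  45 → shelf 4 (new)  [load 45/190]
  35 → shelf 2  [load 185/190]
  35 → shelf 4  [load 80/190]
  30 → shelf 3  [load 190/190]
  25 → shelf 4  [load 105/190]
  20 → shelf 4  [load 125/190]
4 shelves opened.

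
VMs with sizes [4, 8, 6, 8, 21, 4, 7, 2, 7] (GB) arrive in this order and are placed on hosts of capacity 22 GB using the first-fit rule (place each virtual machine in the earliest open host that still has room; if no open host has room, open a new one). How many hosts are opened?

4

  4 → host 1 (new)  [load 4/22]
  8 → host 1  [load 12/22]
  6 → host 1  [load 18/22]
  8 → host 2 (new)  [load 8/22]
  21 → host 3 (new)  [load 21/22]
  4 → host 1  [load 22/22]
  7 → host 2  [load 15/22]
  2 → host 2  [load 17/22]
  7 → host 4 (new)  [load 7/22]
4 hosts opened.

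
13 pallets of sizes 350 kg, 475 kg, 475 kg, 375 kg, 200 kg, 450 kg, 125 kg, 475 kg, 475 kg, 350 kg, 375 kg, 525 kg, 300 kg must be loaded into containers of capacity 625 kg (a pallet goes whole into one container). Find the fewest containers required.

11

Total = 525 + 475 + 475 + 475 + 475 + 450 + 375 + 375 + 350 + 350 + 300 + 200 + 125 = 4950 kg.
Lower bound: ⌈4950/625⌉ = 8 containers.
Also, 10 pallets each exceed 625/2 kg, and no two of those can share a container, so at least 10 containers are needed.
A packing using 11 containers:
  container 1: 525 = 525
  container 2: 475 + 125 = 600
  container 3: 475 = 475
  container 4: 475 = 475
  container 5: 475 = 475
  container 6: 450 = 450
  container 7: 375 + 200 = 575
  container 8: 375 = 375
  container 9: 350 = 350
  container 10: 350 = 350
  container 11: 300 = 300
No arrangement into 10 containers stays within capacity, so 11 is optimal.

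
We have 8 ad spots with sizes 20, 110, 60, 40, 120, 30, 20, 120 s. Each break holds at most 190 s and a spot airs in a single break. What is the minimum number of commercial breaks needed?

Total = 120 + 120 + 110 + 60 + 40 + 30 + 20 + 20 = 520 s.
Lower bound: ⌈520/190⌉ = 3 commercial breaks.
A packing using 3 commercial breaks:
  break 1: 120 + 60 = 180
  break 2: 120 + 40 + 30 = 190
  break 3: 110 + 20 + 20 = 150
This matches the lower bound, so 3 is optimal.

3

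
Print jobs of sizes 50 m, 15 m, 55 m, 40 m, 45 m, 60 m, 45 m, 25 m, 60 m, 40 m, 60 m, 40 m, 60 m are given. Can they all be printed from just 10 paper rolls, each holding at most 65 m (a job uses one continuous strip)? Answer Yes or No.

No

Total = 595 m; ⌈595/65⌉ = 10.
11 print jobs each exceed half the capacity and cannot share a roll, forcing at least 11 paper rolls.
At least 11 paper rolls are required, but only 10 are allowed.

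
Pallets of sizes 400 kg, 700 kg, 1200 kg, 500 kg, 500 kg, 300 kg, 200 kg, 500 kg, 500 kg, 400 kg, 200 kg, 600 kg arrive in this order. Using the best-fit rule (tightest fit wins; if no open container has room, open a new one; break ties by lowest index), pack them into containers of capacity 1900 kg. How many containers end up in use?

  400 → container 1 (new)  [load 400/1900]
  700 → container 1  [load 1100/1900]
  1200 → container 2 (new)  [load 1200/1900]
  500 → container 2  [load 1700/1900]
  500 → container 1  [load 1600/1900]
  300 → container 1  [load 1900/1900]
  200 → container 2  [load 1900/1900]
  500 → container 3 (new)  [load 500/1900]
  500 → container 3  [load 1000/1900]
  400 → container 3  [load 1400/1900]
  200 → container 3  [load 1600/1900]
  600 → container 4 (new)  [load 600/1900]
4 containers opened.

4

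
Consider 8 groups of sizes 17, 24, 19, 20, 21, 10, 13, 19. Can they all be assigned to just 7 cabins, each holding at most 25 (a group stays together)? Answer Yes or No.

A valid assignment using 7 cabins:
  cabin 1: 24 = 24
  cabin 2: 21 = 21
  cabin 3: 20 = 20
  cabin 4: 19 = 19
  cabin 5: 19 = 19
  cabin 6: 17 = 17
  cabin 7: 13 + 10 = 23
Every load is within 25, so 7 cabins suffice.

Yes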